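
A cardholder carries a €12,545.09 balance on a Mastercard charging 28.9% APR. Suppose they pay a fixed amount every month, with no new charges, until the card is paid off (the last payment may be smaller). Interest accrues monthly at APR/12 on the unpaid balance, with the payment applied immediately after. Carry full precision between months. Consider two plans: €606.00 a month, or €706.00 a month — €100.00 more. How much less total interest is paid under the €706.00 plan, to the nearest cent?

Monthly rate r = 28.9%/12 = 2.40833% = 0.0240833.
At €606.00/mo: n = ⌈−ln(1 − rB₀/P)/ln(1+r)⌉ = 30 payments (last €3.42); total interest = total paid − €12,545.09 = €5,032.33.
At €706.00/mo: 24 payments (last €333.30); total interest €4,026.21.
Interest saved = €5,032.33 − €4,026.21 = €1,006.12.

€1,006.12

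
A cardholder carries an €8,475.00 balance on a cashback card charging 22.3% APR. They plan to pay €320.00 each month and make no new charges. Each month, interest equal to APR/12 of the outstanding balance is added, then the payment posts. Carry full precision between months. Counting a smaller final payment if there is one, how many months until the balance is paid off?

Monthly rate r = 22.3%/12 = 1.85833% = 0.0185833.
Recurrence: B ← B·(1+r) − €320.00.
Month 1: interest €157.49; balance after payment €8,312.49.
Month 2: interest €154.47; balance after payment €8,146.97.
Closed form: n = −ln(1 − rB₀/P)/ln(1+r) = −ln(0.50783)/ln(1.01858) ≈ 36.801, so the balance reaches zero during payment 37.

37 payments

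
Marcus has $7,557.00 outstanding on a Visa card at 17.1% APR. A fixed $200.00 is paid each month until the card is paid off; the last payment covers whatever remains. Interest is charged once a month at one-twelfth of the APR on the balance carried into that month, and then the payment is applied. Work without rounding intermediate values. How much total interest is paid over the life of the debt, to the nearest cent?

Monthly rate r = 17.1%/12 = 1.425% = 0.01425.
Payoff takes n = ⌈−ln(1 − rB₀/P)/ln(1+r)⌉ = ⌈54.641⌉ = 55 payments; the last is $128.48.
Total paid = 54·$200.00 + $128.48 = $10,928.48.
Total interest = total paid − principal = $10,928.48 − $7,557.00 = $3,371.48.

$3,371.48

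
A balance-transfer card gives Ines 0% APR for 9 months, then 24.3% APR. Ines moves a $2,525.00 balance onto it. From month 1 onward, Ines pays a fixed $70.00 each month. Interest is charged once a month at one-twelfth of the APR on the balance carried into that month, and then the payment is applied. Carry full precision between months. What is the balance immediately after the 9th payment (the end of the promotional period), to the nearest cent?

$1,895.00

Promo months 1–9 at r₀ = 0%/12 = 0; months 10+ at r₁ = 24.3%/12 = 0.02025.
After month 9 (no interest yet): B = $2,525.00 − 9·$70.00 = $1,895.00.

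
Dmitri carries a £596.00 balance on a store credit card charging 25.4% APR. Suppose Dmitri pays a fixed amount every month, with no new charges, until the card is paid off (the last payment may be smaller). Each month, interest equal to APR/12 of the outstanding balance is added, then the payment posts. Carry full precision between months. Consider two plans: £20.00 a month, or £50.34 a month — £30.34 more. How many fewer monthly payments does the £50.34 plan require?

Monthly rate r = 25.4%/12 = 2.11667% = 0.0211667.
At £20.00/mo: n = ⌈−ln(1 − rB₀/P)/ln(1+r)⌉ = 48 payments (last £11.39); total interest = total paid − £596.00 = £355.39.
At £50.34/mo: 14 payments (last £39.00); total interest £97.42.
Payments saved = 48 − 14 = 34.

34 fewer payments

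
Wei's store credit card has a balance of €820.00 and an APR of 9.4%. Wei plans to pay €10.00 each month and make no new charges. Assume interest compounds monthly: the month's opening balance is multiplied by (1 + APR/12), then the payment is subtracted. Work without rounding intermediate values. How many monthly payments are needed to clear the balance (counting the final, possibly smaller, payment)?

Monthly rate r = 9.4%/12 = 0.783333% = 0.00783333.
Recurrence: B ← B·(1+r) − €10.00.
Month 1: interest €6.42; balance after payment €816.42.
Month 2: interest €6.40; balance after payment €812.82.
Closed form: n = −ln(1 − rB₀/P)/ln(1+r) = −ln(0.35767)/ln(1.00783) ≈ 131.767, so the balance reaches zero during payment 132.

132 months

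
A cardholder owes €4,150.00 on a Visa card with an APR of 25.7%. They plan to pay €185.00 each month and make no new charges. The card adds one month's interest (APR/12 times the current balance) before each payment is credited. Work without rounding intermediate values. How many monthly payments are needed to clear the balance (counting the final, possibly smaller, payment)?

31 payments

Monthly rate r = 25.7%/12 = 2.14167% = 0.0214167.
Recurrence: B ← B·(1+r) − €185.00.
Month 1: interest €88.88; balance after payment €4,053.88.
Month 2: interest €86.82; balance after payment €3,955.70.
Closed form: n = −ln(1 − rB₀/P)/ln(1+r) = −ln(0.51957)/ln(1.02142) ≈ 30.898, so the balance reaches zero during payment 31.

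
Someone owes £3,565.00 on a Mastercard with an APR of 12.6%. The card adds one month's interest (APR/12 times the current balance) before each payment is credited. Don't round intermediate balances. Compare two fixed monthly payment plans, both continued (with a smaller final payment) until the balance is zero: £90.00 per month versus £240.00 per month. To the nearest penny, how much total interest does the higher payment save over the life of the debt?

Monthly rate r = 12.6%/12 = 1.05% = 0.0105.
At £90.00/mo: n = ⌈−ln(1 − rB₀/P)/ln(1+r)⌉ = 52 payments (last £43.23); total interest = total paid − £3,565.00 = £1,068.23.
At £240.00/mo: 17 payments (last £56.33); total interest £331.33.
Interest saved = £1,068.23 − £331.33 = £736.90.

£736.90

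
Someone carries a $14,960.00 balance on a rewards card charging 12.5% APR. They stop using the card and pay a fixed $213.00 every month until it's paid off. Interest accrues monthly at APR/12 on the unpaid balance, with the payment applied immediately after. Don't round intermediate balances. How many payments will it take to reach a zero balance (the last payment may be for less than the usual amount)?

Monthly rate r = 12.5%/12 = 1.04167% = 0.0104167.
Recurrence: B ← B·(1+r) − $213.00.
Month 1: interest $155.83; balance after payment $14,902.83.
Month 2: interest $155.24; balance after payment $14,845.07.
Closed form: n = −ln(1 − rB₀/P)/ln(1+r) = −ln(0.26839)/ln(1.01042) ≈ 126.927, so the balance reaches zero during payment 127.

127 payments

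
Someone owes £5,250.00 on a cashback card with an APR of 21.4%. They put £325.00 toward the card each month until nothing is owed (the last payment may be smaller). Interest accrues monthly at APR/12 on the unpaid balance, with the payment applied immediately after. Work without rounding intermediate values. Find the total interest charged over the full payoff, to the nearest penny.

£997.90

Monthly rate r = 21.4%/12 = 1.78333% = 0.0178333.
Payoff takes n = ⌈−ln(1 − rB₀/P)/ln(1+r)⌉ = ⌈19.223⌉ = 20 payments; the last is £72.90.
Total paid = 19·£325.00 + £72.90 = £6,247.90.
Total interest = total paid − principal = £6,247.90 − £5,250.00 = £997.90.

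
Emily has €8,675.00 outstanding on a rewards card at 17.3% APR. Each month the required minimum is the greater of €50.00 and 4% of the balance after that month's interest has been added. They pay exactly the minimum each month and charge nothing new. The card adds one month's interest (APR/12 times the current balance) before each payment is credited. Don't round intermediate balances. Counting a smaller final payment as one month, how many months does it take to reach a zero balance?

Monthly rate r = 17.3%/12 = 1.44167% = 0.0144167.
While 4% of the post-interest balance exceeds €50.00, each month B ← (B·(1+r))·(1 − 0.04), i.e. B shrinks by the factor (1+r)·0.96 = 0.97384.
This holds for months 1–74. Entering month 75 the balance is €1,219.98; 4% of the post-interest balance is now below €50.00, so the flat €50.00 minimum applies from here.
From month 75 a fixed €50.00 at rate r clears €1,219.98 in 31 more payments. Total: 74 + 31 = 105 months.

105 months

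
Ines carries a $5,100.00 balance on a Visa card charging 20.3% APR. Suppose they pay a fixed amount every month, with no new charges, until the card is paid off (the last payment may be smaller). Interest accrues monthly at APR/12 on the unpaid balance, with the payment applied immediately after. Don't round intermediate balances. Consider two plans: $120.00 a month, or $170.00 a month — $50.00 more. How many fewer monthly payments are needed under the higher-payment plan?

Monthly rate r = 20.3%/12 = 1.69167% = 0.0169167.
At $120.00/mo: n = ⌈−ln(1 − rB₀/P)/ln(1+r)⌉ = 76 payments (last $79.73); total interest = total paid − $5,100.00 = $3,979.73.
At $170.00/mo: 43 payments (last $37.78); total interest $2,077.78.
Payments saved = 76 − 43 = 33.

33 fewer payments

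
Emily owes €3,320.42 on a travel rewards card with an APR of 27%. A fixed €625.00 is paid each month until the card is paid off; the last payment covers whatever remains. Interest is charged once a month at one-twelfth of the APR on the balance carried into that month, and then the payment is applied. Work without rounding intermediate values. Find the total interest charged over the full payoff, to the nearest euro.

Monthly rate r = 27%/12 = 2.25% = 0.0225.
Payoff takes n = ⌈−ln(1 − rB₀/P)/ln(1+r)⌉ = ⌈5.721⌉ = 6 payments; the last is €452.29.
Total paid = 5·€625.00 + €452.29 = €3,577.29.
Total interest = total paid − principal = €3,577.29 − €3,320.42 = €256.87.

€257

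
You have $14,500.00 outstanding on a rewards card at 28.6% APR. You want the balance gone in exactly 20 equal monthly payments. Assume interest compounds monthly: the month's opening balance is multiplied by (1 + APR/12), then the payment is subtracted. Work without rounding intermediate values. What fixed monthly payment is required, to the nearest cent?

Monthly rate r = 28.6%/12 = 2.38333% = 0.0238333.
Level-payment amortization: P = B₀·r / (1 − (1+r)^(−n)) = 14500.00·0.0238333 / (1 − 1.02383^(−20)).
Denominator 1 − (1+r)^(−20) = 0.375669285.
P = 345.583 / 0.375669285 ≈ 919.91.

$919.91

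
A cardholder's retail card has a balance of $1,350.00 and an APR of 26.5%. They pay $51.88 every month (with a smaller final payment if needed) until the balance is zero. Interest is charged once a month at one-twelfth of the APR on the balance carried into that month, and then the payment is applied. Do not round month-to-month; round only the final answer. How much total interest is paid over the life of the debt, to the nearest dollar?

Monthly rate r = 26.5%/12 = 2.20833% = 0.0220833.
Payoff takes n = ⌈−ln(1 − rB₀/P)/ln(1+r)⌉ = ⌈39.135⌉ = 40 payments; the last is $7.07.
Total paid = 39·$51.88 + $7.07 = $2,030.39.
Total interest = total paid − principal = $2,030.39 − $1,350.00 = $680.39.

$680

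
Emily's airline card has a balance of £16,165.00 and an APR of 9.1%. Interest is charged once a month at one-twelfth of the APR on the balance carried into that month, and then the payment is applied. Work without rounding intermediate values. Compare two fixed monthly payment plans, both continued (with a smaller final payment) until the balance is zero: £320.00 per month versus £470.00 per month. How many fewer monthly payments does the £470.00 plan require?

23 fewer payments

Monthly rate r = 9.1%/12 = 0.758333% = 0.00758333.
At £320.00/mo: n = ⌈−ln(1 − rB₀/P)/ln(1+r)⌉ = 64 payments (last £299.25); total interest = total paid − £16,165.00 = £4,294.25.
At £470.00/mo: 41 payments (last £1.40); total interest £2,636.40.
Payments saved = 64 − 41 = 23.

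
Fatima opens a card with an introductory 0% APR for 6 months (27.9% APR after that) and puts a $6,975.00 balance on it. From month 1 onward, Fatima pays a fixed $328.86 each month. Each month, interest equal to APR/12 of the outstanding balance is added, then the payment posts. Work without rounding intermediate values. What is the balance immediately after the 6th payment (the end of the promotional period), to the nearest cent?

Promo months 1–6 at r₀ = 0%/12 = 0; months 7+ at r₁ = 27.9%/12 = 0.02325.
After month 6 (no interest yet): B = $6,975.00 − 6·$328.86 = $5,001.84.

$5,001.84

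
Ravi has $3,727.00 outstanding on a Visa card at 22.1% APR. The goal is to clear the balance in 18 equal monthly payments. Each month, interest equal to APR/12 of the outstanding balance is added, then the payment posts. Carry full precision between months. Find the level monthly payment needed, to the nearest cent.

$245.15

Monthly rate r = 22.1%/12 = 1.84167% = 0.0184167.
Level-payment amortization: P = B₀·r / (1 − (1+r)^(−n)) = 3727.00·0.0184167 / (1 − 1.01842^(−18)).
Denominator 1 − (1+r)^(−18) = 0.279985844.
P = 68.6389 / 0.279985844 ≈ 245.15.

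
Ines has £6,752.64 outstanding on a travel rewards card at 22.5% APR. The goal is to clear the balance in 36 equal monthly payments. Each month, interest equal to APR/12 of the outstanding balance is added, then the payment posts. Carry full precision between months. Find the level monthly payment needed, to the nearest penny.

£259.64

Monthly rate r = 22.5%/12 = 1.875% = 0.01875.
Level-payment amortization: P = B₀·r / (1 − (1+r)^(−n)) = 6752.64·0.01875 / (1 − 1.01875^(−36)).
Denominator 1 − (1+r)^(−36) = 0.487651325.
P = 126.612 / 0.487651325 ≈ 259.64.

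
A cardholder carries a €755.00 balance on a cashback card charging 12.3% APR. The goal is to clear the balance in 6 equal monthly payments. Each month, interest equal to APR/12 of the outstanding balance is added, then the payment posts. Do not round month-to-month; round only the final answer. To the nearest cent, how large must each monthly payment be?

€130.39

Monthly rate r = 12.3%/12 = 1.025% = 0.01025.
Level-payment amortization: P = B₀·r / (1 − (1+r)^(−n)) = 755.00·0.01025 / (1 − 1.01025^(−6)).
Denominator 1 − (1+r)^(−6) = 0.0593526306.
P = 7.73875 / 0.0593526306 ≈ 130.39.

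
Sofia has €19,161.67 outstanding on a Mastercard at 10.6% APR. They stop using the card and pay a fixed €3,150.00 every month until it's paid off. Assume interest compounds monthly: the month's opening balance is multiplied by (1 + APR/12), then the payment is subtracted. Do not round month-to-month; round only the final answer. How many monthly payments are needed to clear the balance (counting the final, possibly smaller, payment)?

Monthly rate r = 10.6%/12 = 0.883333% = 0.00883333.
Recurrence: B ← B·(1+r) − €3,150.00.
Month 1: interest €169.26; balance after payment €16,180.93.
Month 2: interest €142.93; balance after payment €13,173.86.
Closed form: n = −ln(1 − rB₀/P)/ln(1+r) = −ln(0.94627)/ln(1.00883) ≈ 6.280, so the balance reaches zero during payment 7.

7 months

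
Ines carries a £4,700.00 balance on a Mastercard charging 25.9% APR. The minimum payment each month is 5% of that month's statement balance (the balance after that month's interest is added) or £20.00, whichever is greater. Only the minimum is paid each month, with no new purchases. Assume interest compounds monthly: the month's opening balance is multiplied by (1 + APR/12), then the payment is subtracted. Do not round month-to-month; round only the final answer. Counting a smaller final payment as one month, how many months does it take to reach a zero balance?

109 months

Monthly rate r = 25.9%/12 = 2.15833% = 0.0215833.
While 5% of the post-interest balance exceeds £20.00, each month B ← (B·(1+r))·(1 − 0.05), i.e. B shrinks by the factor (1+r)·0.95 = 0.9705.
This holds for months 1–84. Entering month 85 the balance is £380.08; 5% of the post-interest balance is now below £20.00, so the flat £20.00 minimum applies from here.
From month 85 a fixed £20.00 at rate r clears £380.08 in 25 more payments. Total: 84 + 25 = 109 months.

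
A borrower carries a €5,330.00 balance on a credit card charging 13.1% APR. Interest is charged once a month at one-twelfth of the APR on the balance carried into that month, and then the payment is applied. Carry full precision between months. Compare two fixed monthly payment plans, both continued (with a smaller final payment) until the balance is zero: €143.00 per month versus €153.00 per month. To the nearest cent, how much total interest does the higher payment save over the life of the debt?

Monthly rate r = 13.1%/12 = 1.09167% = 0.0109167.
At €143.00/mo: n = ⌈−ln(1 − rB₀/P)/ln(1+r)⌉ = 49 payments (last €16.17); total interest = total paid − €5,330.00 = €1,550.17.
At €153.00/mo: 45 payments (last €11.17); total interest €1,413.17.
Interest saved = €1,550.17 − €1,413.17 = €137.00.

€137.00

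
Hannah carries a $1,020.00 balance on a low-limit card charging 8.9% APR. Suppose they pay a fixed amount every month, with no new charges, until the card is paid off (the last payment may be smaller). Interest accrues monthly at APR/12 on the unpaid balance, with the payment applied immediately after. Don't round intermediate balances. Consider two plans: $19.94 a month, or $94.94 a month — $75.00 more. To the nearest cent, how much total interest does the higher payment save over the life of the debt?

Monthly rate r = 8.9%/12 = 0.741667% = 0.00741667.
At $19.94/mo: n = ⌈−ln(1 − rB₀/P)/ln(1+r)⌉ = 65 payments (last $11.17); total interest = total paid − $1,020.00 = $267.33.
At $94.94/mo: 12 payments (last $22.59); total interest $46.93.
Interest saved = $267.33 − $46.93 = $220.40.

$220.40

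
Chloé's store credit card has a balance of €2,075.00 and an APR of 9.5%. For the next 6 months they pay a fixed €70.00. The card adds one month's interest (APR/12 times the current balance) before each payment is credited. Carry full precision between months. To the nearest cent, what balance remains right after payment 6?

€1,747.13

Monthly rate r = 9.5%/12 = 0.791667% = 0.00791667.
Each month: B ← B·(1+r) − €70.00.
Month 1: interest €16.43; balance after payment €2,021.43.
Month 2: interest €16.00; balance after payment €1,967.43.
Month 3: interest €15.58; balance after payment €1,913.01.
Month 4: interest €15.14; balance after payment €1,858.15.
Month 5: interest €14.71; balance after payment €1,802.86.
Month 6: interest €14.27; balance after payment €1,747.13.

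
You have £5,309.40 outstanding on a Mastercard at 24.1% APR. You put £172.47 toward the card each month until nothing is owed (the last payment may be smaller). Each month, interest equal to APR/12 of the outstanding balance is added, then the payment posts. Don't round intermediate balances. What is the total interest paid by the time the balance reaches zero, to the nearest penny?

Monthly rate r = 24.1%/12 = 2.00833% = 0.0200833.
Payoff takes n = ⌈−ln(1 − rB₀/P)/ln(1+r)⌉ = ⌈48.430⌉ = 49 payments; the last is £74.62.
Total paid = 48·£172.47 + £74.62 = £8,353.18.
Total interest = total paid − principal = £8,353.18 − £5,309.40 = £3,043.78.

£3,043.78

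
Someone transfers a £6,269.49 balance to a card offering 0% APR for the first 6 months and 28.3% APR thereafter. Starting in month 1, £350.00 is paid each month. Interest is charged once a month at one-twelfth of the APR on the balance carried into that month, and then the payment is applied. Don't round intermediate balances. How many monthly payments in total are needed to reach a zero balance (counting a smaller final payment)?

21 payments

Promo months 1–6 at r₀ = 0%/12 = 0; months 7+ at r₁ = 28.3%/12 = 0.0235833.
After month 6 (no interest yet): B = £6,269.49 − 6·£350.00 = £4,169.49.
Then at r₁ with £350.00/mo: n₂ = −ln(1 − r₁·B/P)/ln(1+r₁) ≈ 14.15 → 15 more payments.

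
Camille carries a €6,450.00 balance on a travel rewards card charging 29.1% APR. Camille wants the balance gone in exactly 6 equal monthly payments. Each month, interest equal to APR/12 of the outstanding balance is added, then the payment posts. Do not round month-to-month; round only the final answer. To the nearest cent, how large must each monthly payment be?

Monthly rate r = 29.1%/12 = 2.425% = 0.02425.
Level-payment amortization: P = B₀·r / (1 − (1+r)^(−n)) = 6450.00·0.02425 / (1 − 1.02425^(−6)).
Denominator 1 − (1+r)^(−6) = 0.133907726.
P = 156.412 / 0.133907726 ≈ 1168.06.

€1,168.06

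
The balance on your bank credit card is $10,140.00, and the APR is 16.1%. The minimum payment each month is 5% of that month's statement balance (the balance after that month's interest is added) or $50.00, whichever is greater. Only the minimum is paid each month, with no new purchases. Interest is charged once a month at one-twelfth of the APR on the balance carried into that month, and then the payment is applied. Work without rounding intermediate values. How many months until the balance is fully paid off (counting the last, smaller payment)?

85 months

Monthly rate r = 16.1%/12 = 1.34167% = 0.0134167.
While 5% of the post-interest balance exceeds $50.00, each month B ← (B·(1+r))·(1 − 0.05), i.e. B shrinks by the factor (1+r)·0.95 = 0.96275.
This holds for months 1–62. Entering month 63 the balance is $963.30; 5% of the post-interest balance is now below $50.00, so the flat $50.00 minimum applies from here.
From month 63 a fixed $50.00 at rate r clears $963.30 in 23 more payments. Total: 62 + 23 = 85 months.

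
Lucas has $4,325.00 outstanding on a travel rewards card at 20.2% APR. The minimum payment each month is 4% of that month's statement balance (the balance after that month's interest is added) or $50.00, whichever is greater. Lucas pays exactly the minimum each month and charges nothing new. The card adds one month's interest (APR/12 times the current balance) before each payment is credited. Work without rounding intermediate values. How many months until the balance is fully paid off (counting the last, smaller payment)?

Monthly rate r = 20.2%/12 = 1.68333% = 0.0168333.
While 4% of the post-interest balance exceeds $50.00, each month B ← (B·(1+r))·(1 − 0.04), i.e. B shrinks by the factor (1+r)·0.96 = 0.97616.
This holds for months 1–53. Entering month 54 the balance is $1,203.93; 4% of the post-interest balance is now below $50.00, so the flat $50.00 minimum applies from here.
From month 54 a fixed $50.00 at rate r clears $1,203.93 in 32 more payments. Total: 53 + 32 = 85 months.

85 months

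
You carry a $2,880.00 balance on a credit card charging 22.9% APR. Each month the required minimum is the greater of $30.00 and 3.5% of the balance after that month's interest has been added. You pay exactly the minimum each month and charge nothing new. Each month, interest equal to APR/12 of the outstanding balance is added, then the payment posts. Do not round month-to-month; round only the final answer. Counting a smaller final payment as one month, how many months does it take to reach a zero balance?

Monthly rate r = 22.9%/12 = 1.90833% = 0.0190833.
While 3.5% of the post-interest balance exceeds $30.00, each month B ← (B·(1+r))·(1 − 0.035), i.e. B shrinks by the factor (1+r)·0.965 = 0.98342.
This holds for months 1–74. Entering month 75 the balance is $835.47; 3.5% of the post-interest balance is now below $30.00, so the flat $30.00 minimum applies from here.
From month 75 a fixed $30.00 at rate r clears $835.47 in 41 more payments. Total: 74 + 41 = 115 months.

115 months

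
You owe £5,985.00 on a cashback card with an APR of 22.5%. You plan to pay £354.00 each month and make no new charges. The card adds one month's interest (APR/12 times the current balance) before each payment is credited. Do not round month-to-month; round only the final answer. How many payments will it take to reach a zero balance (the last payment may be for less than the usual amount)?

Monthly rate r = 22.5%/12 = 1.875% = 0.01875.
Recurrence: B ← B·(1+r) − £354.00.
Month 1: interest £112.22; balance after payment £5,743.22.
Month 2: interest £107.69; balance after payment £5,496.90.
Closed form: n = −ln(1 − rB₀/P)/ln(1+r) = −ln(0.683)/ln(1.01875) ≈ 20.524, so the balance reaches zero during payment 21.

21 payments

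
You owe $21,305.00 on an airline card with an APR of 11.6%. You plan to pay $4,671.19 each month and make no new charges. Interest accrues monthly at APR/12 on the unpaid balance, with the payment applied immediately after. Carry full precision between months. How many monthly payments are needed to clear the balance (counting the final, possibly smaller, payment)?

5 months

Monthly rate r = 11.6%/12 = 0.966667% = 0.00966667.
Recurrence: B ← B·(1+r) − $4,671.19.
Month 1: interest $205.95; balance after payment $16,839.76.
Month 2: interest $162.78; balance after payment $12,331.35.
Month 3: interest $119.20; balance after payment $7,779.37.
Month 4: interest $75.20; balance after payment $3,183.38.
Month 5: interest $30.77; balance after payment $0.00.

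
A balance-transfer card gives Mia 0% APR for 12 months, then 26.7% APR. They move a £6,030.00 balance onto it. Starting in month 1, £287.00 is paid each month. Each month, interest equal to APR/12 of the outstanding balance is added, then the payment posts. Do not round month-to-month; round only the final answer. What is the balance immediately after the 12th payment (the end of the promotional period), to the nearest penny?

£2,586.00

Promo months 1–12 at r₀ = 0%/12 = 0; months 13+ at r₁ = 26.7%/12 = 0.02225.
After month 12 (no interest yet): B = £6,030.00 − 12·£287.00 = £2,586.00.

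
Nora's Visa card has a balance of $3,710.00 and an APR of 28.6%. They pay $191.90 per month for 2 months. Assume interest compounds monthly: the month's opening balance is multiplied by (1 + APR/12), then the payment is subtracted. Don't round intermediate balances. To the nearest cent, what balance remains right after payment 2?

$3,500.58

Monthly rate r = 28.6%/12 = 2.38333% = 0.0238333.
Each month: B ← B·(1+r) − $191.90.
Month 1: interest $88.42; balance after payment $3,606.52.
Month 2: interest $85.96; balance after payment $3,500.58.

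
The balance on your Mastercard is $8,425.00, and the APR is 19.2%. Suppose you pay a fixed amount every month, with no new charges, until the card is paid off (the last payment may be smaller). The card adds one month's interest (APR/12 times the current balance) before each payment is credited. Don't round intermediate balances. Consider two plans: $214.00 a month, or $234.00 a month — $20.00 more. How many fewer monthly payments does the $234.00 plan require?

Monthly rate r = 19.2%/12 = 1.6% = 0.016.
At $214.00/mo: n = ⌈−ln(1 − rB₀/P)/ln(1+r)⌉ = 63 payments (last $133.22); total interest = total paid − $8,425.00 = $4,976.22.
At $234.00/mo: 55 payments (last $15.18); total interest $4,226.18.
Payments saved = 63 − 55 = 8.

8 fewer payments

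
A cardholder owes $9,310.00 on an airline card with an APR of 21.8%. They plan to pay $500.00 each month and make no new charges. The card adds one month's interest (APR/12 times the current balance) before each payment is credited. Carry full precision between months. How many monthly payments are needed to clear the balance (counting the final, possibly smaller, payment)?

23 payments

Monthly rate r = 21.8%/12 = 1.81667% = 0.0181667.
Recurrence: B ← B·(1+r) − $500.00.
Month 1: interest $169.13; balance after payment $8,979.13.
Month 2: interest $163.12; balance after payment $8,642.25.
Closed form: n = −ln(1 − rB₀/P)/ln(1+r) = −ln(0.66174)/ln(1.01817) ≈ 22.934, so the balance reaches zero during payment 23.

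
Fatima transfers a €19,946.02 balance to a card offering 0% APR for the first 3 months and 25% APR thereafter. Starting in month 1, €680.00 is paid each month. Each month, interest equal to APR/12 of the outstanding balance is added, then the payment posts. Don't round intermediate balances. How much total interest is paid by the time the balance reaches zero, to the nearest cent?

Promo months 1–3 at r₀ = 0%/12 = 0; months 4+ at r₁ = 25%/12 = 0.0208333.
After month 3 (no interest yet): B = €19,946.02 − 3·€680.00 = €17,906.02.
Then at r₁ with €680.00/mo: n₂ = −ln(1 − r₁·B/P)/ln(1+r₁) ≈ 38.57 → 39 more payments.
Total paid = 41·€680.00 + €392.49 = €28,272.49; interest = €28,272.49 − €19,946.02 = €8,326.47.

€8,326.47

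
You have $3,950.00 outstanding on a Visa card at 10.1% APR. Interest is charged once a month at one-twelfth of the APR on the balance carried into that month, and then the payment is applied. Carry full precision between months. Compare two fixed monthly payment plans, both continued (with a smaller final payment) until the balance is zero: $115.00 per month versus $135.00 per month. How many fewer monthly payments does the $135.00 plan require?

Monthly rate r = 10.1%/12 = 0.841667% = 0.00841667.
At $115.00/mo: n = ⌈−ln(1 − rB₀/P)/ln(1+r)⌉ = 41 payments (last $81.84); total interest = total paid − $3,950.00 = $731.84.
At $135.00/mo: 34 payments (last $98.80); total interest $603.80.
Payments saved = 41 − 34 = 7.

7 fewer payments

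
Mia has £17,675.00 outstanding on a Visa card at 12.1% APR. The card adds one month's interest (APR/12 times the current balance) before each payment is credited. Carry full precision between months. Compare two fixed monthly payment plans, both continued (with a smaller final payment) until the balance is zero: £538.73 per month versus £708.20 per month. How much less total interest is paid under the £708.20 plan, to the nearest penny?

£1,106.87

Monthly rate r = 12.1%/12 = 1.00833% = 0.0100833.
At £538.73/mo: n = ⌈−ln(1 − rB₀/P)/ln(1+r)⌉ = 41 payments (last £21.02); total interest = total paid − £17,675.00 = £3,895.22.
At £708.20/mo: 29 payments (last £633.75); total interest £2,788.35.
Interest saved = £3,895.22 − £2,788.35 = £1,106.87.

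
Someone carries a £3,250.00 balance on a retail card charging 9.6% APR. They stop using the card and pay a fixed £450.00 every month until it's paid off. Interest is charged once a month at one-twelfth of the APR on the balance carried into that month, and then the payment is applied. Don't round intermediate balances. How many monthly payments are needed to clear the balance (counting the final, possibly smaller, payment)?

8 months

Monthly rate r = 9.6%/12 = 0.8% = 0.008.
Recurrence: B ← B·(1+r) − £450.00.
Month 1: interest £26.00; balance after payment £2,826.00.
Month 2: interest £22.61; balance after payment £2,398.61.
Closed form: n = −ln(1 − rB₀/P)/ln(1+r) = −ln(0.94222)/ln(1.008) ≈ 7.469, so the balance reaches zero during payment 8.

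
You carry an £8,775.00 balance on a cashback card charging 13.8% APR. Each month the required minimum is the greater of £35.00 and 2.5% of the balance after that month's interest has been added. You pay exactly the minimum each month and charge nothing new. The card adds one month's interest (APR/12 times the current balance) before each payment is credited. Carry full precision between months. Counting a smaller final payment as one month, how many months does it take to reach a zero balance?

Monthly rate r = 13.8%/12 = 1.15% = 0.0115.
While 2.5% of the post-interest balance exceeds £35.00, each month B ← (B·(1+r))·(1 − 0.025), i.e. B shrinks by the factor (1+r)·0.975 = 0.98621.
This holds for months 1–134. Entering month 135 the balance is £1,365.51; 2.5% of the post-interest balance is now below £35.00, so the flat £35.00 minimum applies from here.
From month 135 a fixed £35.00 at rate r clears £1,365.51 in 53 more payments. Total: 134 + 53 = 187 months.

187 months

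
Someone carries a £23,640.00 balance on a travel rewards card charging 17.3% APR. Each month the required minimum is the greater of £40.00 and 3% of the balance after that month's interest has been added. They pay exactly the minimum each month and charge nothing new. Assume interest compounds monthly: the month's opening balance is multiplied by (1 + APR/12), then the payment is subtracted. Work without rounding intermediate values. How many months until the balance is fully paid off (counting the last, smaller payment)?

Monthly rate r = 17.3%/12 = 1.44167% = 0.0144167.
While 3% of the post-interest balance exceeds £40.00, each month B ← (B·(1+r))·(1 − 0.03), i.e. B shrinks by the factor (1+r)·0.97 = 0.98398.
This holds for months 1–179. Entering month 180 the balance is £1,313.77; 3% of the post-interest balance is now below £40.00, so the flat £40.00 minimum applies from here.
From month 180 a fixed £40.00 at rate r clears £1,313.77 in 45 more payments. Total: 179 + 45 = 224 months.

224 months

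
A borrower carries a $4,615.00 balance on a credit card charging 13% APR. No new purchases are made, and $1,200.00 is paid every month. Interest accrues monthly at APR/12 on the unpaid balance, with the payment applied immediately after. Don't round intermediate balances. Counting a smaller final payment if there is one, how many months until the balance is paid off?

Monthly rate r = 13%/12 = 1.08333% = 0.0108333.
Recurrence: B ← B·(1+r) − $1,200.00.
Month 1: interest $50.00; balance after payment $3,465.00.
Month 2: interest $37.54; balance after payment $2,302.53.
Month 3: interest $24.94; balance after payment $1,127.48.
Month 4: interest $12.21; balance after payment $0.00.

4 payments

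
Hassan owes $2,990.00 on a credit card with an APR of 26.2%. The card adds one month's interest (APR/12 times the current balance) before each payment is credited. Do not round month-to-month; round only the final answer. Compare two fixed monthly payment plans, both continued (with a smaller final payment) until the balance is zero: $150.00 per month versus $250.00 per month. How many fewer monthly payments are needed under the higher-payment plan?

Monthly rate r = 26.2%/12 = 2.18333% = 0.0218333.
At $150.00/mo: n = ⌈−ln(1 − rB₀/P)/ln(1+r)⌉ = 27 payments (last $68.08); total interest = total paid − $2,990.00 = $978.08.
At $250.00/mo: 15 payments (last $2.94); total interest $512.94.
Payments saved = 27 − 15 = 12.

12 fewer payments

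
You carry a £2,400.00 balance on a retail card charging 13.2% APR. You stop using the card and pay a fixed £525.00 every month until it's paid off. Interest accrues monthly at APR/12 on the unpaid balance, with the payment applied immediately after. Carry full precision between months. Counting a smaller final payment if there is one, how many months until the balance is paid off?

5 months

Monthly rate r = 13.2%/12 = 1.1% = 0.011.
Recurrence: B ← B·(1+r) − £525.00.
Month 1: interest £26.40; balance after payment £1,901.40.
Month 2: interest £20.92; balance after payment £1,397.32.
Month 3: interest £15.37; balance after payment £887.69.
Month 4: interest £9.76; balance after payment £372.45.
Month 5: interest £4.10; balance after payment £0.00.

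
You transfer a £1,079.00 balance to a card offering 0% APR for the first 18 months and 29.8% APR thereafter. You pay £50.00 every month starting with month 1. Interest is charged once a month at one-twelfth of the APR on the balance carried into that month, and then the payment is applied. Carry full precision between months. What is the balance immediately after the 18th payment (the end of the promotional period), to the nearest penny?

Promo months 1–18 at r₀ = 0%/12 = 0; months 19+ at r₁ = 29.8%/12 = 0.0248333.
After month 18 (no interest yet): B = £1,079.00 − 18·£50.00 = £179.00.

£179.00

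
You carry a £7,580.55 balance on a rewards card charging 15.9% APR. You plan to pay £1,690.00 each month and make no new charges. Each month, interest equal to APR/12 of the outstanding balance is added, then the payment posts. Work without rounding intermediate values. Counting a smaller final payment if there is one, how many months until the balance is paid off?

Monthly rate r = 15.9%/12 = 1.325% = 0.01325.
Recurrence: B ← B·(1+r) − £1,690.00.
Month 1: interest £100.44; balance after payment £5,990.99.
Month 2: interest £79.38; balance after payment £4,380.37.
Month 3: interest £58.04; balance after payment £2,748.41.
Month 4: interest £36.42; balance after payment £1,094.83.
Month 5: interest £14.51; balance after payment £0.00.

5 payments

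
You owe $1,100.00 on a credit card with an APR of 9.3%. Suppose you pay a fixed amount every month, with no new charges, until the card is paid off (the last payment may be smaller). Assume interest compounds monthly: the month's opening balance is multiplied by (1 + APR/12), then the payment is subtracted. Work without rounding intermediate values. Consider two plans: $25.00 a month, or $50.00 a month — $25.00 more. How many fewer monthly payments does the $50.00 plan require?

Monthly rate r = 9.3%/12 = 0.775% = 0.00775.
At $25.00/mo: n = ⌈−ln(1 − rB₀/P)/ln(1+r)⌉ = 55 payments (last $0.47); total interest = total paid − $1,100.00 = $250.47.
At $50.00/mo: 25 payments (last $10.71); total interest $110.71.
Payments saved = 55 − 25 = 30.

30 fewer payments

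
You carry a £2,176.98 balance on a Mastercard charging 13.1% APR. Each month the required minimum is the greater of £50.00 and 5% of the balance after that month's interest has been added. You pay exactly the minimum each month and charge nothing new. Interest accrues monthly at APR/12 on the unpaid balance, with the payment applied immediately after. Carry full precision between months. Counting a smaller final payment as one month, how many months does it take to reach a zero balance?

Monthly rate r = 13.1%/12 = 1.09167% = 0.0109167.
While 5% of the post-interest balance exceeds £50.00, each month B ← (B·(1+r))·(1 − 0.05), i.e. B shrinks by the factor (1+r)·0.95 = 0.96037.
This holds for months 1–20. Entering month 21 the balance is £969.69; 5% of the post-interest balance is now below £50.00, so the flat £50.00 minimum applies from here.
From month 21 a fixed £50.00 at rate r clears £969.69 in 22 more payments. Total: 20 + 22 = 42 months.

42 months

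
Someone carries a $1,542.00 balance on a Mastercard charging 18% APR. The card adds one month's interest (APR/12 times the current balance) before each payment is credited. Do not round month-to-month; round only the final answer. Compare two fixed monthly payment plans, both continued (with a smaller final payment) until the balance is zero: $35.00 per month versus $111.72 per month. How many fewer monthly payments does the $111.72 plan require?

57 fewer payments

Monthly rate r = 18%/12 = 1.5% = 0.015.
At $35.00/mo: n = ⌈−ln(1 − rB₀/P)/ln(1+r)⌉ = 73 payments (last $22.05); total interest = total paid − $1,542.00 = $1,000.05.
At $111.72/mo: 16 payments (last $65.09); total interest $198.89.
Payments saved = 73 − 16 = 57.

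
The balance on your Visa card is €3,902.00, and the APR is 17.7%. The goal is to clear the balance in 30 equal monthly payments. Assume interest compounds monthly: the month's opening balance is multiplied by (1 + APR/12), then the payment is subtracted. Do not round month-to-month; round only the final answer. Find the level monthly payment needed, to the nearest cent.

€161.90

Monthly rate r = 17.7%/12 = 1.475% = 0.01475.
Level-payment amortization: P = B₀·r / (1 − (1+r)^(−n)) = 3902.00·0.01475 / (1 − 1.01475^(−30)).
Denominator 1 − (1+r)^(−30) = 0.355492166.
P = 57.5545 / 0.355492166 ≈ 161.90.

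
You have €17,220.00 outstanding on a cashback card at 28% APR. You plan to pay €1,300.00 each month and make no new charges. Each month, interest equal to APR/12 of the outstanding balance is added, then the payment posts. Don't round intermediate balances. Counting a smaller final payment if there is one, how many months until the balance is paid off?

Monthly rate r = 28%/12 = 2.33333% = 0.0233333.
Recurrence: B ← B·(1+r) − €1,300.00.
Month 1: interest €401.80; balance after payment €16,321.80.
Month 2: interest €380.84; balance after payment €15,402.64.
Closed form: n = −ln(1 − rB₀/P)/ln(1+r) = −ln(0.69092)/ln(1.02333) ≈ 16.030, so the balance reaches zero during payment 17.

17 months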